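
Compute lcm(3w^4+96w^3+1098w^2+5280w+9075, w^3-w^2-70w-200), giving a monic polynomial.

By polynomial division,
  3w^4+96w^3+1098w^2+5280w+9075 = (3w+99)(w^3-w^2-70w-200) + (1407w^2+12810w+28875)
  w^3-w^2-70w-200 = ((1/1407)w-677/94269)(1407w^2+12810w+28875) + ((6615/4489)w+33075/4489)
  1407w^2+12810w+28875 = ((300763/315)w+246895/63)((6615/4489)w+33075/4489) + (0)
Last nonzero remainder: (6615/4489)w+33075/4489. Dividing through by 6615/4489 gives the monic gcd w+5.
Then lcm(f, g) = f·g / gcd(f, g); expanding and making the result monic gives the answer.

w^6+26w^5+134w^4-1716w^3-22175w^2-88550w-121000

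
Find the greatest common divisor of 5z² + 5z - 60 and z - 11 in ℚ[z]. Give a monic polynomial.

1

Euclidean algorithm in ℚ[z]:
  5z² + 5z - 60 = (5z + 60)(z - 11) + (600)
  z - 11 = ((1/600)z - 11/600)(600) + (0)
The last nonzero remainder is the constant 600, so the polynomials are coprime and gcd = 1.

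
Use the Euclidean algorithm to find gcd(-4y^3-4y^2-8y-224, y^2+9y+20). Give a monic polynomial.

By polynomial division,
  -4y^3-4y^2-8y-224 = (-4y+32)(y^2+9y+20) + (-216y-864)
  y^2+9y+20 = (-(1/216)y-5/216)(-216y-864) + (0)
Last nonzero remainder: -216y-864. Dividing through by -216 gives the monic gcd y+4.

y+4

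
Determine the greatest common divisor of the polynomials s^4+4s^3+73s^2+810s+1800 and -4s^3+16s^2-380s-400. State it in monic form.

s^2-5s+100

By polynomial division,
  s^4+4s^3+73s^2+810s+1800 = (-(1/4)s-2)(-4s^3+16s^2-380s-400) + (10s^2-50s+1000)
  -4s^3+16s^2-380s-400 = (-(2/5)s-2/5)(10s^2-50s+1000) + (0)
Last nonzero remainder: 10s^2-50s+1000. Dividing through by 10 gives the monic gcd s^2-5s+100.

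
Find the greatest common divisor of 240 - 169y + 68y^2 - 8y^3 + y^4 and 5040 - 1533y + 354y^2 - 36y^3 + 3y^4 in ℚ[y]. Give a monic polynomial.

48 - 5y + y^2

Euclidean algorithm in ℚ[y]:
  y^4 - 8y^3 + 68y^2 - 169y + 240 = (1/3)(3y^4 - 36y^3 + 354y^2 - 1533y + 5040) + (4y^3 - 50y^2 + 342y - 1440)
  3y^4 - 36y^3 + 354y^2 - 1533y + 5040 = ((3/4)y + 3/8)(4y^3 - 50y^2 + 342y - 1440) + ((465/4)y^2 - (2325/4)y + 5580)
  4y^3 - 50y^2 + 342y - 1440 = ((16/465)y - 8/31)((465/4)y^2 - (2325/4)y + 5580) + (0)
Last nonzero remainder: (465/4)y^2 - (2325/4)y + 5580. Dividing through by 465/4 gives the monic gcd y^2 - 5y + 48.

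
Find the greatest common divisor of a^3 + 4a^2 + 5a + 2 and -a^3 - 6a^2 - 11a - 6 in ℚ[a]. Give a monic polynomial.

a^2 + 3a + 2

Euclidean algorithm in ℚ[a]:
  a^3 + 4a^2 + 5a + 2 = (-1)(-a^3 - 6a^2 - 11a - 6) + (-2a^2 - 6a - 4)
  -a^3 - 6a^2 - 11a - 6 = ((1/2)a + 3/2)(-2a^2 - 6a - 4) + (0)
Last nonzero remainder: -2a^2 - 6a - 4. Dividing through by -2 gives the monic gcd a^2 + 3a + 2.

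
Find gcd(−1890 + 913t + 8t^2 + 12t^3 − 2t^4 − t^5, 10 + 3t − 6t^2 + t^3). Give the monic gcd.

Repeated division with remainder:
  −t^5 − 2t^4 + 12t^3 + 8t^2 + 913t − 1890 = (−t^2 − 8t − 33)(t^3 − 6t^2 + 3t + 10) + (−156t^2 + 1092t − 1560)
  t^3 − 6t^2 + 3t + 10 = (−(1/156)t − 1/156)(−156t^2 + 1092t − 1560) + (0)
Last nonzero remainder: −156t^2 + 1092t − 1560. Dividing through by −156 gives the monic gcd t^2 − 7t + 10.

10 − 7t + t^2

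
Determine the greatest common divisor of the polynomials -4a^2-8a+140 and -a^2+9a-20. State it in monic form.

a-5

Euclidean algorithm in ℚ[a]:
  -4a^2-8a+140 = (4)(-a^2+9a-20) + (-44a+220)
  -a^2+9a-20 = ((1/44)a-1/11)(-44a+220) + (0)
Last nonzero remainder: -44a+220. Dividing through by -44 gives the monic gcd a-5.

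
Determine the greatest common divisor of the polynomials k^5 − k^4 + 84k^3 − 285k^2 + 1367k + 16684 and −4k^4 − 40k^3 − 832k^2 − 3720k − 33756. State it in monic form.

By polynomial division,
  k^5 − k^4 + 84k^3 − 285k^2 + 1367k + 16684 = (−(1/4)k + 11/4)(−4k^4 − 40k^3 − 832k^2 − 3720k − 33756) + (−14k^3 + 1073k^2 + 3158k + 109513)
  −4k^4 − 40k^3 − 832k^2 − 3720k − 33756 = ((2/7)k + 1213/49)(−14k^3 + 1073k^2 + 3158k + 109513) + (−(1386529/49)k^2 − (5546116/49)k − 134493313/49)
  −14k^3 + 1073k^2 + 3158k + 109513 = ((686/1386529)k − 55321/1386529)(−(1386529/49)k^2 − (5546116/49)k − 134493313/49) + (0)
Last nonzero remainder: −(1386529/49)k^2 − (5546116/49)k − 134493313/49. Dividing through by −1386529/49 gives the monic gcd k^2 + 4k + 97.

k^2 + 4k + 97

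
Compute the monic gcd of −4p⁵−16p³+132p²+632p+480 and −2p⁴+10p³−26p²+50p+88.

Euclidean algorithm in ℚ[p]:
  −4p⁵−16p³+132p²+632p+480 = (2p+10)(−2p⁴+10p³−26p²+50p+88) + (−64p³+292p²−44p−400)
  −2p⁴+10p³−26p²+50p+88 = ((1/32)p−7/512)(−64p³+292p²−44p−400) + (−(2641/128)p²+(7923/128)p+2641/32)
  −64p³+292p²−44p−400 = ((8192/2641)p−12800/2641)(−(2641/128)p²+(7923/128)p+2641/32) + (0)
Last nonzero remainder: −(2641/128)p²+(7923/128)p+2641/32. Dividing through by −2641/128 gives the monic gcd p²−3p−4.

p²−3p−4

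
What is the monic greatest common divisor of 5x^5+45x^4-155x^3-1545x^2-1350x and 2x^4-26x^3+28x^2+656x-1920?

x^2-x-30

Repeated division with remainder:
  5x^5+45x^4-155x^3-1545x^2-1350x = ((5/2)x+55)(2x^4-26x^3+28x^2+656x-1920) + (1205x^3-4725x^2-32630x+105600)
  2x^4-26x^3+28x^2+656x-1920 = ((2/1205)x-4376/290405)(1205x^3-4725x^2-32630x+105600) + ((636480/58081)x^2-(636480/58081)x-19094400/58081)
  1205x^3-4725x^2-32630x+105600 = ((13997521/127296)x-638891/1989)((636480/58081)x^2-(636480/58081)x-19094400/58081) + (0)
Last nonzero remainder: (636480/58081)x^2-(636480/58081)x-19094400/58081. Dividing through by 636480/58081 gives the monic gcd x^2-x-30.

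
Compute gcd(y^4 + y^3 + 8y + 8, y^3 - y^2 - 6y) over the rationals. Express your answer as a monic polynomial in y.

y + 2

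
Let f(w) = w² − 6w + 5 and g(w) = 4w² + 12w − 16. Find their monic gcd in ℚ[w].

Euclidean algorithm in ℚ[w]:
  w² − 6w + 5 = (1/4)(4w² + 12w − 16) + (−9w + 9)
  4w² + 12w − 16 = (−(4/9)w − 16/9)(−9w + 9) + (0)
Last nonzero remainder: −9w + 9. Dividing through by −9 gives the monic gcd w − 1.

w − 1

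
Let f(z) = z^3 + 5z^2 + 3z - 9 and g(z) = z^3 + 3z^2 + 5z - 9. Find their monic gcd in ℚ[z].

Repeated division with remainder:
  z^3 + 5z^2 + 3z - 9 = (z^3 + 3z^2 + 5z - 9) + (2z^2 - 2z)
  z^3 + 3z^2 + 5z - 9 = ((1/2)z + 2)(2z^2 - 2z) + (9z - 9)
  2z^2 - 2z = ((2/9)z)(9z - 9) + (0)
Last nonzero remainder: 9z - 9. Dividing through by 9 gives the monic gcd z - 1.

z - 1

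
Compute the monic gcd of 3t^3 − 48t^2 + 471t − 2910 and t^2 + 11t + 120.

By polynomial division,
  3t^3 − 48t^2 + 471t − 2910 = (3t − 81)(t^2 + 11t + 120) + (1002t + 6810)
  t^2 + 11t + 120 = ((1/1002)t + 117/27889)(1002t + 6810) + (2549910/27889)
  1002t + 6810 = ((4657463/424985)t + 6330803/84997)(2549910/27889) + (0)
The last nonzero remainder is the constant 2549910/27889, so the polynomials are coprime and gcd = 1.

1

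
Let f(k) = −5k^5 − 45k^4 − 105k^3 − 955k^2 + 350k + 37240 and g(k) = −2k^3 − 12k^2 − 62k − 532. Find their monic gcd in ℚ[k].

By polynomial division,
  −5k^5 − 45k^4 − 105k^3 − 955k^2 + 350k + 37240 = ((5/2)k^2 + (15/2)k − 70)(−2k^3 − 12k^2 − 62k − 532) + (0)
Last nonzero remainder: −2k^3 − 12k^2 − 62k − 532. Dividing through by −2 gives the monic gcd k^3 + 6k^2 + 31k + 266.

k^3 + 6k^2 + 31k + 266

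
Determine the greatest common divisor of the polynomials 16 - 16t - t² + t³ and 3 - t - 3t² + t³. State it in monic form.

-1 + t

Repeated division with remainder:
  t³ - t² - 16t + 16 = (t³ - 3t² - t + 3) + (2t² - 15t + 13)
  t³ - 3t² - t + 3 = ((1/2)t + 9/4)(2t² - 15t + 13) + ((105/4)t - 105/4)
  2t² - 15t + 13 = ((8/105)t - 52/105)((105/4)t - 105/4) + (0)
Last nonzero remainder: (105/4)t - 105/4. Dividing through by 105/4 gives the monic gcd t - 1.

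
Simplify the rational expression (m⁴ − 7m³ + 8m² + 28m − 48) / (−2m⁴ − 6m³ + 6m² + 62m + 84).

Euclidean algorithm in ℚ[m]:
  m⁴ − 7m³ + 8m² + 28m − 48 = (−1/2)(−2m⁴ − 6m³ + 6m² + 62m + 84) + (−10m³ + 11m² + 59m − 6)
  −2m⁴ − 6m³ + 6m² + 62m + 84 = ((1/5)m + 41/50)(−10m³ + 11m² + 59m − 6) + (−(741/50)m² + (741/50)m + 2223/25)
  −10m³ + 11m² + 59m − 6 = ((500/741)m − 50/741)(−(741/50)m² + (741/50)m + 2223/25) + (0)
Last nonzero remainder: −(741/50)m² + (741/50)m + 2223/25. Dividing through by −741/50 gives the monic gcd m² − m − 6.
Cancel m² − m − 6 from numerator and denominator to get the reduced form.

(−m² + 6m − 8)/(2m² + 8m + 14)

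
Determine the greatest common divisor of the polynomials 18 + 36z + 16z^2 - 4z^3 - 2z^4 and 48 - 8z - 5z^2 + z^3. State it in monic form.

By polynomial division,
  -2z^4 - 4z^3 + 16z^2 + 36z + 18 = (-2z - 14)(z^3 - 5z^2 - 8z + 48) + (-70z^2 + 20z + 690)
  z^3 - 5z^2 - 8z + 48 = (-(1/70)z + 33/490)(-70z^2 + 20z + 690) + ((25/49)z + 75/49)
  -70z^2 + 20z + 690 = (-(686/5)z + 2254/5)((25/49)z + 75/49) + (0)
Last nonzero remainder: (25/49)z + 75/49. Dividing through by 25/49 gives the monic gcd z + 3.

3 + z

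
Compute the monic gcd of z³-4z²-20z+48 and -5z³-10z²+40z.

Euclidean algorithm in ℚ[z]:
  z³-4z²-20z+48 = (-1/5)(-5z³-10z²+40z) + (-6z²-12z+48)
  -5z³-10z²+40z = ((5/6)z)(-6z²-12z+48) + (0)
Last nonzero remainder: -6z²-12z+48. Dividing through by -6 gives the monic gcd z²+2z-8.

z²+2z-8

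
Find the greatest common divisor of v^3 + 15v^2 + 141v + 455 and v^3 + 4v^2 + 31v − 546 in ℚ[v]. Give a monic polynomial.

v^2 + 10v + 91

Repeated division with remainder:
  v^3 + 15v^2 + 141v + 455 = (v^3 + 4v^2 + 31v − 546) + (11v^2 + 110v + 1001)
  v^3 + 4v^2 + 31v − 546 = ((1/11)v − 6/11)(11v^2 + 110v + 1001) + (0)
Last nonzero remainder: 11v^2 + 110v + 1001. Dividing through by 11 gives the monic gcd v^2 + 10v + 91.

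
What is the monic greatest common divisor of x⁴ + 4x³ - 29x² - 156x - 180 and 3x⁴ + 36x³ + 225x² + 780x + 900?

x² + 7x + 10

Repeated division with remainder:
  x⁴ + 4x³ - 29x² - 156x - 180 = (1/3)(3x⁴ + 36x³ + 225x² + 780x + 900) + (-8x³ - 104x² - 416x - 480)
  3x⁴ + 36x³ + 225x² + 780x + 900 = (-(3/8)x + 3/8)(-8x³ - 104x² - 416x - 480) + (108x² + 756x + 1080)
  -8x³ - 104x² - 416x - 480 = (-(2/27)x - 4/9)(108x² + 756x + 1080) + (0)
Last nonzero remainder: 108x² + 756x + 1080. Dividing through by 108 gives the monic gcd x² + 7x + 10.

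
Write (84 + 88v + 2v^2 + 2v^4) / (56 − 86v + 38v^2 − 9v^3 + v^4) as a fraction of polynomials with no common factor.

Apply the Euclidean algorithm:
  2v^4 + 2v^2 + 88v + 84 = (2)(v^4 − 9v^3 + 38v^2 − 86v + 56) + (18v^3 − 74v^2 + 260v − 28)
  v^4 − 9v^3 + 38v^2 − 86v + 56 = ((1/18)v − 22/81)(18v^3 − 74v^2 + 260v − 28) + ((280/81)v^2 − (1120/81)v + 3920/81)
  18v^3 − 74v^2 + 260v − 28 = ((729/140)v − 81/140)((280/81)v^2 − (1120/81)v + 3920/81) + (0)
Last nonzero remainder: (280/81)v^2 − (1120/81)v + 3920/81. Dividing through by 280/81 gives the monic gcd v^2 − 4v + 14.
Cancel v^2 − 4v + 14 from numerator and denominator to get the reduced form.

(6 + 8v + 2v^2)/(4 − 5v + v^2)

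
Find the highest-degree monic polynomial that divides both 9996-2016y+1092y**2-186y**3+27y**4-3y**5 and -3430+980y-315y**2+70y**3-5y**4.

-98+14y-7y**2+y**3

By polynomial division,
  -3y**5+27y**4-186y**3+1092y**2-2016y+9996 = ((3/5)y+3)(-5y**4+70y**3-315y**2+980y-3430) + (-207y**3+1449y**2-2898y+20286)
  -5y**4+70y**3-315y**2+980y-3430 = ((5/207)y-35/207)(-207y**3+1449y**2-2898y+20286) + (0)
Last nonzero remainder: -207y**3+1449y**2-2898y+20286. Dividing through by -207 gives the monic gcd y**3-7y**2+14y-98.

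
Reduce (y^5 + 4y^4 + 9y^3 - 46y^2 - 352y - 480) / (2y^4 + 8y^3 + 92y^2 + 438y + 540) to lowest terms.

(y^3 - y^2 + 8y - 80)/(2y^2 - 2y + 90)

Repeated division with remainder:
  y^5 + 4y^4 + 9y^3 - 46y^2 - 352y - 480 = ((1/2)y)(2y^4 + 8y^3 + 92y^2 + 438y + 540) + (-37y^3 - 265y^2 - 622y - 480)
  2y^4 + 8y^3 + 92y^2 + 438y + 540 = (-(2/37)y + 234/1369)(-37y^3 - 265y^2 - 622y - 480) + ((141930/1369)y^2 + (709650/1369)y + 851580/1369)
  -37y^3 - 265y^2 - 622y - 480 = (-(50653/141930)y - 10952/14193)((141930/1369)y^2 + (709650/1369)y + 851580/1369) + (0)
Last nonzero remainder: (141930/1369)y^2 + (709650/1369)y + 851580/1369. Dividing through by 141930/1369 gives the monic gcd y^2 + 5y + 6.
Cancel y^2 + 5y + 6 from numerator and denominator to get the reduced form.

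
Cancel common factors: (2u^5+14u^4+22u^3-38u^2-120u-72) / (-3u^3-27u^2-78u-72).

Repeated division with remainder:
  2u^5+14u^4+22u^3-38u^2-120u-72 = (-(2/3)u^2+(4/3)u-2)(-3u^3-27u^2-78u-72) + (-36u^2-180u-216)
  -3u^3-27u^2-78u-72 = ((1/12)u+1/3)(-36u^2-180u-216) + (0)
Last nonzero remainder: -36u^2-180u-216. Dividing through by -36 gives the monic gcd u^2+5u+6.
Cancel u^2+5u+6 from numerator and denominator to get the reduced form.

(-2u^3-4u^2+10u+12)/(3u+12)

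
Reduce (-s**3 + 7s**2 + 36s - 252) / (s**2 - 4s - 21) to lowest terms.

(-s**2 + 36)/(s + 3)

Apply the Euclidean algorithm:
  -s**3 + 7s**2 + 36s - 252 = (-s + 3)(s**2 - 4s - 21) + (27s - 189)
  s**2 - 4s - 21 = ((1/27)s + 1/9)(27s - 189) + (0)
Last nonzero remainder: 27s - 189. Dividing through by 27 gives the monic gcd s - 7.
Cancel s - 7 from numerator and denominator to get the reduced form.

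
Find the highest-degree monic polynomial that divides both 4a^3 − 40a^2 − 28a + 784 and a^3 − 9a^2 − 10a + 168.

a^2 − 3a − 28

By polynomial division,
  4a^3 − 40a^2 − 28a + 784 = (4)(a^3 − 9a^2 − 10a + 168) + (−4a^2 + 12a + 112)
  a^3 − 9a^2 − 10a + 168 = (−(1/4)a + 3/2)(−4a^2 + 12a + 112) + (0)
Last nonzero remainder: −4a^2 + 12a + 112. Dividing through by −4 gives the monic gcd a^2 − 3a − 28.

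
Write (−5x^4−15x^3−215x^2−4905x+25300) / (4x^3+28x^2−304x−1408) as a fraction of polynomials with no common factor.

Apply the Euclidean algorithm:
  −5x^4−15x^3−215x^2−4905x+25300 = (−(5/4)x+5)(4x^3+28x^2−304x−1408) + (−735x^2−5145x+32340)
  4x^3+28x^2−304x−1408 = (−(4/735)x)(−735x^2−5145x+32340) + (−128x−1408)
  −735x^2−5145x+32340 = ((735/128)x−735/32)(−128x−1408) + (0)
Last nonzero remainder: −128x−1408. Dividing through by −128 gives the monic gcd x+11.
Cancel x+11 from numerator and denominator to get the reduced form.

(−5x^3+40x^2−655x+2300)/(4x^2−16x−128)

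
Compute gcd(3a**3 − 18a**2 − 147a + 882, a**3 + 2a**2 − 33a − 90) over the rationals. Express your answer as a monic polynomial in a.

a − 6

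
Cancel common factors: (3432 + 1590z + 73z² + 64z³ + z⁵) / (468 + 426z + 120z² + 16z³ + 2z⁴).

(44 - 5z + z²)/(6 + 2z)

Apply the Euclidean algorithm:
  z⁵ + 64z³ + 73z² + 1590z + 3432 = ((1/2)z - 4)(2z⁴ + 16z³ + 120z² + 426z + 468) + (68z³ + 340z² + 3060z + 5304)
  2z⁴ + 16z³ + 120z² + 426z + 468 = ((1/34)z + 3/34)(68z³ + 340z² + 3060z + 5304) + (0)
Last nonzero remainder: 68z³ + 340z² + 3060z + 5304. Dividing through by 68 gives the monic gcd z³ + 5z² + 45z + 78.
Cancel z³ + 5z² + 45z + 78 from numerator and denominator to get the reduced form.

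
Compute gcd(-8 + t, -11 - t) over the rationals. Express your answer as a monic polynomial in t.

1

Euclidean algorithm in ℚ[t]:
  t - 8 = (-1)(-t - 11) + (-19)
  -t - 11 = ((1/19)t + 11/19)(-19) + (0)
The last nonzero remainder is the constant -19, so the polynomials are coprime and gcd = 1.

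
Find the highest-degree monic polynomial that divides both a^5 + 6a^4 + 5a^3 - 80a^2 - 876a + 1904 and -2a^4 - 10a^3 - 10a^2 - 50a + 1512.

Repeated division with remainder:
  a^5 + 6a^4 + 5a^3 - 80a^2 - 876a + 1904 = (-(1/2)a - 1/2)(-2a^4 - 10a^3 - 10a^2 - 50a + 1512) + (-5a^3 - 110a^2 - 145a + 2660)
  -2a^4 - 10a^3 - 10a^2 - 50a + 1512 = ((2/5)a - 34/5)(-5a^3 - 110a^2 - 145a + 2660) + (-700a^2 - 2100a + 19600)
  -5a^3 - 110a^2 - 145a + 2660 = ((1/140)a + 19/140)(-700a^2 - 2100a + 19600) + (0)
Last nonzero remainder: -700a^2 - 2100a + 19600. Dividing through by -700 gives the monic gcd a^2 + 3a - 28.

a^2 + 3a - 28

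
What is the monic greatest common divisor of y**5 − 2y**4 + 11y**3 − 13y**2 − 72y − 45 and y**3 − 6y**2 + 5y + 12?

y**2 − 2y − 3

By polynomial division,
  y**5 − 2y**4 + 11y**3 − 13y**2 − 72y − 45 = (y**2 + 4y + 30)(y**3 − 6y**2 + 5y + 12) + (135y**2 − 270y − 405)
  y**3 − 6y**2 + 5y + 12 = ((1/135)y − 4/135)(135y**2 − 270y − 405) + (0)
Last nonzero remainder: 135y**2 − 270y − 405. Dividing through by 135 gives the monic gcd y**2 − 2y − 3.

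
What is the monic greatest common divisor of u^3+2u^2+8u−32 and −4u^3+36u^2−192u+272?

u−2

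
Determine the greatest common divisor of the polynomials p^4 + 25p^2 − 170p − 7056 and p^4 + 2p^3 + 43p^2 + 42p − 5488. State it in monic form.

p^3 + 9p^2 + 106p + 784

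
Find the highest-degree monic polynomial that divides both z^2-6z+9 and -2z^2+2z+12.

Apply the Euclidean algorithm:
  z^2-6z+9 = (-1/2)(-2z^2+2z+12) + (-5z+15)
  -2z^2+2z+12 = ((2/5)z+4/5)(-5z+15) + (0)
Last nonzero remainder: -5z+15. Dividing through by -5 gives the monic gcd z-3.

z-3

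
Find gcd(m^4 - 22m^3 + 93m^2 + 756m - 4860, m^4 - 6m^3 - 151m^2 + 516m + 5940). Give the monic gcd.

m^2 - 4m - 60

By polynomial division,
  m^4 - 22m^3 + 93m^2 + 756m - 4860 = (m^4 - 6m^3 - 151m^2 + 516m + 5940) + (-16m^3 + 244m^2 + 240m - 10800)
  m^4 - 6m^3 - 151m^2 + 516m + 5940 = (-(1/16)m - 37/64)(-16m^3 + 244m^2 + 240m - 10800) + ((81/16)m^2 - (81/4)m - 1215/4)
  -16m^3 + 244m^2 + 240m - 10800 = (-(256/81)m + 320/9)((81/16)m^2 - (81/4)m - 1215/4) + (0)
Last nonzero remainder: (81/16)m^2 - (81/4)m - 1215/4. Dividing through by 81/16 gives the monic gcd m^2 - 4m - 60.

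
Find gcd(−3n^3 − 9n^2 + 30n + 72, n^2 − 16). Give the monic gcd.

Apply the Euclidean algorithm:
  −3n^3 − 9n^2 + 30n + 72 = (−3n − 9)(n^2 − 16) + (−18n − 72)
  n^2 − 16 = (−(1/18)n + 2/9)(−18n − 72) + (0)
Last nonzero remainder: −18n − 72. Dividing through by −18 gives the monic gcd n + 4.

n + 4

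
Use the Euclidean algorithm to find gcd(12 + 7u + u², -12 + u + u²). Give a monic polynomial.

4 + u

By polynomial division,
  u² + 7u + 12 = (u² + u - 12) + (6u + 24)
  u² + u - 12 = ((1/6)u - 1/2)(6u + 24) + (0)
Last nonzero remainder: 6u + 24. Dividing through by 6 gives the monic gcd u + 4.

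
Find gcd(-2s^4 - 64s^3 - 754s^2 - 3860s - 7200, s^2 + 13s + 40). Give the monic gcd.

s^2 + 13s + 40

By polynomial division,
  -2s^4 - 64s^3 - 754s^2 - 3860s - 7200 = (-2s^2 - 38s - 180)(s^2 + 13s + 40) + (0)
The last nonzero remainder s^2 + 13s + 40 is already monic.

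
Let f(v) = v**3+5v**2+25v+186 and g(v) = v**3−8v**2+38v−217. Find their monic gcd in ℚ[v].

By polynomial division,
  v**3+5v**2+25v+186 = (v**3−8v**2+38v−217) + (13v**2−13v+403)
  v**3−8v**2+38v−217 = ((1/13)v−7/13)(13v**2−13v+403) + (0)
Last nonzero remainder: 13v**2−13v+403. Dividing through by 13 gives the monic gcd v**2−v+31.

v**2−v+31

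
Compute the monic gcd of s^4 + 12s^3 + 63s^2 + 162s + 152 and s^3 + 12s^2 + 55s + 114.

Repeated division with remainder:
  s^4 + 12s^3 + 63s^2 + 162s + 152 = (s)(s^3 + 12s^2 + 55s + 114) + (8s^2 + 48s + 152)
  s^3 + 12s^2 + 55s + 114 = ((1/8)s + 3/4)(8s^2 + 48s + 152) + (0)
Last nonzero remainder: 8s^2 + 48s + 152. Dividing through by 8 gives the monic gcd s^2 + 6s + 19.

s^2 + 6s + 19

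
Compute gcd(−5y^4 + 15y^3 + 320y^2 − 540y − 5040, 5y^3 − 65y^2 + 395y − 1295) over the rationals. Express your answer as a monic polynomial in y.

By polynomial division,
  −5y^4 + 15y^3 + 320y^2 − 540y − 5040 = (−y − 10)(5y^3 − 65y^2 + 395y − 1295) + (65y^2 + 2115y − 17990)
  5y^3 − 65y^2 + 395y − 1295 = ((1/13)y − 592/169)(65y^2 + 2115y − 17990) + ((1552705/169)y − 10868935/169)
  65y^2 + 2115y − 17990 = ((2197/310541)y + 86866/310541)((1552705/169)y − 10868935/169) + (0)
Last nonzero remainder: (1552705/169)y − 10868935/169. Dividing through by 1552705/169 gives the monic gcd y − 7.

y − 7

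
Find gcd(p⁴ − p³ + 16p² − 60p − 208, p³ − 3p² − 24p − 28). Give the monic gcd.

Repeated division with remainder:
  p⁴ − p³ + 16p² − 60p − 208 = (p + 2)(p³ − 3p² − 24p − 28) + (46p² + 16p − 152)
  p³ − 3p² − 24p − 28 = ((1/46)p − 77/1058)(46p² + 16p − 152) + (−(10332/529)p − 20664/529)
  46p² + 16p − 152 = (−(12167/5166)p + 10051/2583)(−(10332/529)p − 20664/529) + (0)
Last nonzero remainder: −(10332/529)p − 20664/529. Dividing through by −10332/529 gives the monic gcd p + 2.

p + 2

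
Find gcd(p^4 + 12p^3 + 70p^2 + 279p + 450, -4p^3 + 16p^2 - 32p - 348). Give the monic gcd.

p + 3

By polynomial division,
  p^4 + 12p^3 + 70p^2 + 279p + 450 = (-(1/4)p - 4)(-4p^3 + 16p^2 - 32p - 348) + (126p^2 + 64p - 942)
  -4p^3 + 16p^2 - 32p - 348 = (-(2/63)p + 568/3969)(126p^2 + 64p - 942) + (-(282052/3969)p - 282052/1323)
  126p^2 + 64p - 942 = (-(250047/141026)p + 623133/141026)(-(282052/3969)p - 282052/1323) + (0)
Last nonzero remainder: -(282052/3969)p - 282052/1323. Dividing through by -282052/3969 gives the monic gcd p + 3.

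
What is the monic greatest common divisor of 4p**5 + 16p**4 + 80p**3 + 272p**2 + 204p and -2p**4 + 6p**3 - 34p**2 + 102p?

Apply the Euclidean algorithm:
  4p**5 + 16p**4 + 80p**3 + 272p**2 + 204p = (-2p - 14)(-2p**4 + 6p**3 - 34p**2 + 102p) + (96p**3 + 1632p)
  -2p**4 + 6p**3 - 34p**2 + 102p = (-(1/48)p + 1/16)(96p**3 + 1632p) + (0)
Last nonzero remainder: 96p**3 + 1632p. Dividing through by 96 gives the monic gcd p**3 + 17p.

p**3 + 17p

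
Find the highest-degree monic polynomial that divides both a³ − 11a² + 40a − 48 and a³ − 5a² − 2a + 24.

Euclidean algorithm in ℚ[a]:
  a³ − 11a² + 40a − 48 = (a³ − 5a² − 2a + 24) + (−6a² + 42a − 72)
  a³ − 5a² − 2a + 24 = (−(1/6)a − 1/3)(−6a² + 42a − 72) + (0)
Last nonzero remainder: −6a² + 42a − 72. Dividing through by −6 gives the monic gcd a² − 7a + 12.

a² − 7a + 12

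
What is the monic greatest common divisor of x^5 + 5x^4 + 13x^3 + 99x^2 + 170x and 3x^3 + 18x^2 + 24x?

x^2 + 2x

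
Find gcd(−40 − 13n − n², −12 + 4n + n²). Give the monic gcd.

Euclidean algorithm in ℚ[n]:
  −n² − 13n − 40 = (−1)(n² + 4n − 12) + (−9n − 52)
  n² + 4n − 12 = (−(1/9)n + 16/81)(−9n − 52) + (−140/81)
  −9n − 52 = ((729/140)n + 1053/35)(−140/81) + (0)
The last nonzero remainder is the constant −140/81, so the polynomials are coprime and gcd = 1.

1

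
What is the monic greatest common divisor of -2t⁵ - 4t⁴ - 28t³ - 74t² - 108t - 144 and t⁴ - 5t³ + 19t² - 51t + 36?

t² - t + 12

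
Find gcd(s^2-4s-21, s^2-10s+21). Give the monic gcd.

Euclidean algorithm in ℚ[s]:
  s^2-4s-21 = (s^2-10s+21) + (6s-42)
  s^2-10s+21 = ((1/6)s-1/2)(6s-42) + (0)
Last nonzero remainder: 6s-42. Dividing through by 6 gives the monic gcd s-7.

s-7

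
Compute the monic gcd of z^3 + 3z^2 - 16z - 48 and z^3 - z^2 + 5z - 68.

z - 4

By polynomial division,
  z^3 + 3z^2 - 16z - 48 = (z^3 - z^2 + 5z - 68) + (4z^2 - 21z + 20)
  z^3 - z^2 + 5z - 68 = ((1/4)z + 17/16)(4z^2 - 21z + 20) + ((357/16)z - 357/4)
  4z^2 - 21z + 20 = ((64/357)z - 80/357)((357/16)z - 357/4) + (0)
Last nonzero remainder: (357/16)z - 357/4. Dividing through by 357/16 gives the monic gcd z - 4.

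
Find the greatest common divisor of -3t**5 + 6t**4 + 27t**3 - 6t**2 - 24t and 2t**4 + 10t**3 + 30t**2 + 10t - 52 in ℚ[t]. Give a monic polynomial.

t**2 + t - 2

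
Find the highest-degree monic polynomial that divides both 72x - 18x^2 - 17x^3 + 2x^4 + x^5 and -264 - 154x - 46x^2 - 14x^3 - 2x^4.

By polynomial division,
  x^5 + 2x^4 - 17x^3 - 18x^2 + 72x = (-(1/2)x + 5/2)(-2x^4 - 14x^3 - 46x^2 - 154x - 264) + (-5x^3 + 20x^2 + 325x + 660)
  -2x^4 - 14x^3 - 46x^2 - 154x - 264 = ((2/5)x + 22/5)(-5x^3 + 20x^2 + 325x + 660) + (-264x^2 - 1848x - 3168)
  -5x^3 + 20x^2 + 325x + 660 = ((5/264)x - 5/24)(-264x^2 - 1848x - 3168) + (0)
Last nonzero remainder: -264x^2 - 1848x - 3168. Dividing through by -264 gives the monic gcd x^2 + 7x + 12.

12 + 7x + x^2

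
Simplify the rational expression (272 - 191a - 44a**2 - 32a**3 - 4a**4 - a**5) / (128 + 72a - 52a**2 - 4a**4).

(-17 + 13a + 3a**2 + a**3)/(-8 - 4a + 4a**2)

By polynomial division,
  -a**5 - 4a**4 - 32a**3 - 44a**2 - 191a + 272 = ((1/4)a + 1)(-4a**4 - 52a**2 + 72a + 128) + (-19a**3 - 10a**2 - 295a + 144)
  -4a**4 - 52a**2 + 72a + 128 = ((4/19)a - 40/361)(-19a**3 - 10a**2 - 295a + 144) + ((3248/361)a**2 + (3248/361)a + 51968/361)
  -19a**3 - 10a**2 - 295a + 144 = (-(6859/3248)a + 3249/3248)((3248/361)a**2 + (3248/361)a + 51968/361) + (0)
Last nonzero remainder: (3248/361)a**2 + (3248/361)a + 51968/361. Dividing through by 3248/361 gives the monic gcd a**2 + a + 16.
Cancel a**2 + a + 16 from numerator and denominator to get the reduced form.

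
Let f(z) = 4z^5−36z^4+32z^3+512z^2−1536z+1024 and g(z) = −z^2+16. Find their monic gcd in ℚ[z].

z^2−16

Euclidean algorithm in ℚ[z]:
  4z^5−36z^4+32z^3+512z^2−1536z+1024 = (−4z^3+36z^2−96z+64)(−z^2+16) + (0)
Last nonzero remainder: −z^2+16. Dividing through by −1 gives the monic gcd z^2−16.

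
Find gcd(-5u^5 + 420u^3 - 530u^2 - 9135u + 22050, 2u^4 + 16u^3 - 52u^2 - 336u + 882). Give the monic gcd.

u^3 + 11u^2 + 7u - 147

By polynomial division,
  -5u^5 + 420u^3 - 530u^2 - 9135u + 22050 = (-(5/2)u + 20)(2u^4 + 16u^3 - 52u^2 - 336u + 882) + (-30u^3 - 330u^2 - 210u + 4410)
  2u^4 + 16u^3 - 52u^2 - 336u + 882 = (-(1/15)u + 1/5)(-30u^3 - 330u^2 - 210u + 4410) + (0)
Last nonzero remainder: -30u^3 - 330u^2 - 210u + 4410. Dividing through by -30 gives the monic gcd u^3 + 11u^2 + 7u - 147.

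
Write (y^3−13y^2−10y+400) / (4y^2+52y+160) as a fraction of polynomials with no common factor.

(y^2−18y+80)/(4y+32)

By polynomial division,
  y^3−13y^2−10y+400 = ((1/4)y−13/2)(4y^2+52y+160) + (288y+1440)
  4y^2+52y+160 = ((1/72)y+1/9)(288y+1440) + (0)
Last nonzero remainder: 288y+1440. Dividing through by 288 gives the monic gcd y+5.
Cancel y+5 from numerator and denominator to get the reduced form.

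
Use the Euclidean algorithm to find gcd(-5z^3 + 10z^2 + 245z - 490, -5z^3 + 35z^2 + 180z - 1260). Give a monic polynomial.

z - 7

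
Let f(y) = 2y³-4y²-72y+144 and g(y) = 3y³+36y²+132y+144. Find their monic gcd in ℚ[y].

y+6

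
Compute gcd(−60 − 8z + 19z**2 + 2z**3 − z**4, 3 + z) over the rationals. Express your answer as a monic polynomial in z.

3 + z

Apply the Euclidean algorithm:
  −z**4 + 2z**3 + 19z**2 − 8z − 60 = (−z**3 + 5z**2 + 4z − 20)(z + 3) + (0)
The last nonzero remainder z + 3 is already monic.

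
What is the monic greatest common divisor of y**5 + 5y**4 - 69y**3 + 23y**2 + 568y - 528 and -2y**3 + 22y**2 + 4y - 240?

y**2 - y - 12

Repeated division with remainder:
  y**5 + 5y**4 - 69y**3 + 23y**2 + 568y - 528 = (-(1/2)y**2 - 8y - 109/2)(-2y**3 + 22y**2 + 4y - 240) + (1134y**2 - 1134y - 13608)
  -2y**3 + 22y**2 + 4y - 240 = (-(1/567)y + 10/567)(1134y**2 - 1134y - 13608) + (0)
Last nonzero remainder: 1134y**2 - 1134y - 13608. Dividing through by 1134 gives the monic gcd y**2 - y - 12.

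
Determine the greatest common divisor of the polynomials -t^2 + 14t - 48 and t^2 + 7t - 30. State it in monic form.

1

Apply the Euclidean algorithm:
  -t^2 + 14t - 48 = (-1)(t^2 + 7t - 30) + (21t - 78)
  t^2 + 7t - 30 = ((1/21)t + 25/49)(21t - 78) + (480/49)
  21t - 78 = ((343/160)t - 637/80)(480/49) + (0)
The last nonzero remainder is the constant 480/49, so the polynomials are coprime and gcd = 1.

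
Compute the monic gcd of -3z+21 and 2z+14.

Apply the Euclidean algorithm:
  -3z+21 = (-3/2)(2z+14) + (42)
  2z+14 = ((1/21)z+1/3)(42) + (0)
The last nonzero remainder is the constant 42, so the polynomials are coprime and gcd = 1.

1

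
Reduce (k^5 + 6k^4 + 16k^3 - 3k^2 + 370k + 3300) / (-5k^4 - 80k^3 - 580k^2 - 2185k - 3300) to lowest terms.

Euclidean algorithm in ℚ[k]:
  k^5 + 6k^4 + 16k^3 - 3k^2 + 370k + 3300 = (-(1/5)k + 2)(-5k^4 - 80k^3 - 580k^2 - 2185k - 3300) + (60k^3 + 720k^2 + 4080k + 9900)
  -5k^4 - 80k^3 - 580k^2 - 2185k - 3300 = (-(1/12)k - 1/3)(60k^3 + 720k^2 + 4080k + 9900) + (0)
Last nonzero remainder: 60k^3 + 720k^2 + 4080k + 9900. Dividing through by 60 gives the monic gcd k^3 + 12k^2 + 68k + 165.
Cancel k^3 + 12k^2 + 68k + 165 from numerator and denominator to get the reduced form.

(-k^2 + 6k - 20)/(5k + 20)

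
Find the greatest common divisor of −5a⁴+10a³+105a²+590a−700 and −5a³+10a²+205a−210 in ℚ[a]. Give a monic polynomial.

a²−8a+7

Repeated division with remainder:
  −5a⁴+10a³+105a²+590a−700 = (a)(−5a³+10a²+205a−210) + (−100a²+800a−700)
  −5a³+10a²+205a−210 = ((1/20)a+3/10)(−100a²+800a−700) + (0)
Last nonzero remainder: −100a²+800a−700. Dividing through by −100 gives the monic gcd a²−8a+7.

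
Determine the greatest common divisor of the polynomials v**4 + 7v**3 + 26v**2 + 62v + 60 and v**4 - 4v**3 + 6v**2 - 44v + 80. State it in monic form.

v**2 + 2v + 10

Repeated division with remainder:
  v**4 + 7v**3 + 26v**2 + 62v + 60 = (v**4 - 4v**3 + 6v**2 - 44v + 80) + (11v**3 + 20v**2 + 106v - 20)
  v**4 - 4v**3 + 6v**2 - 44v + 80 = ((1/11)v - 64/121)(11v**3 + 20v**2 + 106v - 20) + ((840/121)v**2 + (1680/121)v + 8400/121)
  11v**3 + 20v**2 + 106v - 20 = ((1331/840)v - 121/420)((840/121)v**2 + (1680/121)v + 8400/121) + (0)
Last nonzero remainder: (840/121)v**2 + (1680/121)v + 8400/121. Dividing through by 840/121 gives the monic gcd v**2 + 2v + 10.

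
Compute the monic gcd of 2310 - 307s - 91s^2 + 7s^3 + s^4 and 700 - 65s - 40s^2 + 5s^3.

-5 + s

Repeated division with remainder:
  s^4 + 7s^3 - 91s^2 - 307s + 2310 = ((1/5)s + 3)(5s^3 - 40s^2 - 65s + 700) + (42s^2 - 252s + 210)
  5s^3 - 40s^2 - 65s + 700 = ((5/42)s - 5/21)(42s^2 - 252s + 210) + (-150s + 750)
  42s^2 - 252s + 210 = (-(7/25)s + 7/25)(-150s + 750) + (0)
Last nonzero remainder: -150s + 750. Dividing through by -150 gives the monic gcd s - 5.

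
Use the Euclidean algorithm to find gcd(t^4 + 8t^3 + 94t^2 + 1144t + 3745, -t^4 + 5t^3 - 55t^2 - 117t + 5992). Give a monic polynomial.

t^3 + 3t^2 + 79t + 749

Euclidean algorithm in ℚ[t]:
  t^4 + 8t^3 + 94t^2 + 1144t + 3745 = (-1)(-t^4 + 5t^3 - 55t^2 - 117t + 5992) + (13t^3 + 39t^2 + 1027t + 9737)
  -t^4 + 5t^3 - 55t^2 - 117t + 5992 = (-(1/13)t + 8/13)(13t^3 + 39t^2 + 1027t + 9737) + (0)
Last nonzero remainder: 13t^3 + 39t^2 + 1027t + 9737. Dividing through by 13 gives the monic gcd t^3 + 3t^2 + 79t + 749.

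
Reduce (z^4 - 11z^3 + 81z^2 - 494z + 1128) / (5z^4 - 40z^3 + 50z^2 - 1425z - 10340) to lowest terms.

(z^2 - 10z + 24)/(5z^2 - 35z - 220)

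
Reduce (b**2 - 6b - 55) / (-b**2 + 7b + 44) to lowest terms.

Repeated division with remainder:
  b**2 - 6b - 55 = (-1)(-b**2 + 7b + 44) + (b - 11)
  -b**2 + 7b + 44 = (-b - 4)(b - 11) + (0)
The last nonzero remainder b - 11 is already monic.
Cancel b - 11 from numerator and denominator to get the reduced form.

(-b - 5)/(b + 4)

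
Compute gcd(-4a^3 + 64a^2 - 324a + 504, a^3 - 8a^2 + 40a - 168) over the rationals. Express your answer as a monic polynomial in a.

a - 6

Repeated division with remainder:
  -4a^3 + 64a^2 - 324a + 504 = (-4)(a^3 - 8a^2 + 40a - 168) + (32a^2 - 164a - 168)
  a^3 - 8a^2 + 40a - 168 = ((1/32)a - 23/256)(32a^2 - 164a - 168) + ((1953/64)a - 5859/32)
  32a^2 - 164a - 168 = ((2048/1953)a + 256/279)((1953/64)a - 5859/32) + (0)
Last nonzero remainder: (1953/64)a - 5859/32. Dividing through by 1953/64 gives the monic gcd a - 6.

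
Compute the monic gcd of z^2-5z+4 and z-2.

1

By polynomial division,
  z^2-5z+4 = (z-3)(z-2) + (-2)
  z-2 = (-(1/2)z+1)(-2) + (0)
The last nonzero remainder is the constant -2, so the polynomials are coprime and gcd = 1.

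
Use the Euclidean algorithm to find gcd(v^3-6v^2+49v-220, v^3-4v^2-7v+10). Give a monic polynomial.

By polynomial division,
  v^3-6v^2+49v-220 = (v^3-4v^2-7v+10) + (-2v^2+56v-230)
  v^3-4v^2-7v+10 = (-(1/2)v-12)(-2v^2+56v-230) + (550v-2750)
  -2v^2+56v-230 = (-(1/275)v+23/275)(550v-2750) + (0)
Last nonzero remainder: 550v-2750. Dividing through by 550 gives the monic gcd v-5.

v-5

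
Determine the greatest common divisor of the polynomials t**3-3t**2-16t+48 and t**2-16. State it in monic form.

t**2-16

Repeated division with remainder:
  t**3-3t**2-16t+48 = (t-3)(t**2-16) + (0)
The last nonzero remainder t**2-16 is already monic.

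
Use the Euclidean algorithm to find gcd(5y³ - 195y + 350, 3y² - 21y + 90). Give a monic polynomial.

Euclidean algorithm in ℚ[y]:
  5y³ - 195y + 350 = ((5/3)y + 35/3)(3y² - 21y + 90) + (-100y - 700)
  3y² - 21y + 90 = (-(3/100)y + 21/50)(-100y - 700) + (384)
  -100y - 700 = (-(25/96)y - 175/96)(384) + (0)
The last nonzero remainder is the constant 384, so the polynomials are coprime and gcd = 1.

1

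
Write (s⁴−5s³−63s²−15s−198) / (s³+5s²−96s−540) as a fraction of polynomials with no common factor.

(s³−11s²+3s−33)/(s²−s−90)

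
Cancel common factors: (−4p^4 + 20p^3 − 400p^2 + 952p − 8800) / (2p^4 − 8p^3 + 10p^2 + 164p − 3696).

(−2p^2 + 4p − 100)/(p^2 − p − 42)

Euclidean algorithm in ℚ[p]:
  −4p^4 + 20p^3 − 400p^2 + 952p − 8800 = (−2)(2p^4 − 8p^3 + 10p^2 + 164p − 3696) + (4p^3 − 380p^2 + 1280p − 16192)
  2p^4 − 8p^3 + 10p^2 + 164p − 3696 = ((1/2)p + 91/2)(4p^3 − 380p^2 + 1280p − 16192) + (16660p^2 − 49980p + 733040)
  4p^3 − 380p^2 + 1280p − 16192 = ((1/4165)p − 92/4165)(16660p^2 − 49980p + 733040) + (0)
Last nonzero remainder: 16660p^2 − 49980p + 733040. Dividing through by 16660 gives the monic gcd p^2 − 3p + 44.
Cancel p^2 − 3p + 44 from numerator and denominator to get the reduced form.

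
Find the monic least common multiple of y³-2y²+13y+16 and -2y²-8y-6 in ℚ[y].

Repeated division with remainder:
  y³-2y²+13y+16 = (-(1/2)y+3)(-2y²-8y-6) + (34y+34)
  -2y²-8y-6 = (-(1/17)y-3/17)(34y+34) + (0)
Last nonzero remainder: 34y+34. Dividing through by 34 gives the monic gcd y+1.
Then lcm(f, g) = f·g / gcd(f, g); expanding and making the result monic gives the answer.

y⁴+y³+7y²+55y+48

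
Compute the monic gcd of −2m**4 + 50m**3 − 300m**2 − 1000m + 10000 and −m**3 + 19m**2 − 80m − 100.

m**2 − 20m + 100

Repeated division with remainder:
  −2m**4 + 50m**3 − 300m**2 − 1000m + 10000 = (2m − 12)(−m**3 + 19m**2 − 80m − 100) + (88m**2 − 1760m + 8800)
  −m**3 + 19m**2 − 80m − 100 = (−(1/88)m − 1/88)(88m**2 − 1760m + 8800) + (0)
Last nonzero remainder: 88m**2 − 1760m + 8800. Dividing through by 88 gives the monic gcd m**2 − 20m + 100.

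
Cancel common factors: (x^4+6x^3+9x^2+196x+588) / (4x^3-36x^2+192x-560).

(x^2+10x+21)/(4x-20)

Apply the Euclidean algorithm:
  x^4+6x^3+9x^2+196x+588 = ((1/4)x+15/4)(4x^3-36x^2+192x-560) + (96x^2-384x+2688)
  4x^3-36x^2+192x-560 = ((1/24)x-5/24)(96x^2-384x+2688) + (0)
Last nonzero remainder: 96x^2-384x+2688. Dividing through by 96 gives the monic gcd x^2-4x+28.
Cancel x^2-4x+28 from numerator and denominator to get the reduced form.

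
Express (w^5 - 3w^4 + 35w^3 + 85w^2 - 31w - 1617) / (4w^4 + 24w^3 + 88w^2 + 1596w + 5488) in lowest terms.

(w^3 + 2w^2 - 4w - 33)/(4w^2 + 44w + 112)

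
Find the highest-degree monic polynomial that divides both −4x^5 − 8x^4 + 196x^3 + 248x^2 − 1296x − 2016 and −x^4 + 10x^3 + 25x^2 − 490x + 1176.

x^2 + x − 42

Repeated division with remainder:
  −4x^5 − 8x^4 + 196x^3 + 248x^2 − 1296x − 2016 = (4x + 48)(−x^4 + 10x^3 + 25x^2 − 490x + 1176) + (−384x^3 + 1008x^2 + 17520x − 58464)
  −x^4 + 10x^3 + 25x^2 − 490x + 1176 = ((1/384)x − 59/3072)(−384x^3 + 1008x^2 + 17520x − 58464) + (−(81/64)x^2 − (81/64)x + 1701/32)
  −384x^3 + 1008x^2 + 17520x − 58464 = ((8192/27)x − 29696/27)(−(81/64)x^2 − (81/64)x + 1701/32) + (0)
Last nonzero remainder: −(81/64)x^2 − (81/64)x + 1701/32. Dividing through by −81/64 gives the monic gcd x^2 + x − 42.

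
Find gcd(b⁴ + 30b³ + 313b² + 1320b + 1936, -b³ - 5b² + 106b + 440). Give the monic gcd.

Apply the Euclidean algorithm:
  b⁴ + 30b³ + 313b² + 1320b + 1936 = (-b - 25)(-b³ - 5b² + 106b + 440) + (294b² + 4410b + 12936)
  -b³ - 5b² + 106b + 440 = (-(1/294)b + 5/147)(294b² + 4410b + 12936) + (0)
Last nonzero remainder: 294b² + 4410b + 12936. Dividing through by 294 gives the monic gcd b² + 15b + 44.

b² + 15b + 44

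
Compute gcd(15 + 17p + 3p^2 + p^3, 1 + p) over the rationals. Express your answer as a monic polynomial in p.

1 + p

Apply the Euclidean algorithm:
  p^3 + 3p^2 + 17p + 15 = (p^2 + 2p + 15)(p + 1) + (0)
The last nonzero remainder p + 1 is already monic.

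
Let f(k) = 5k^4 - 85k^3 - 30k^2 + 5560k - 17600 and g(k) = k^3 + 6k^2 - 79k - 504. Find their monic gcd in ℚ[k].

k + 8

Apply the Euclidean algorithm:
  5k^4 - 85k^3 - 30k^2 + 5560k - 17600 = (5k - 115)(k^3 + 6k^2 - 79k - 504) + (1055k^2 - 1005k - 75560)
  k^3 + 6k^2 - 79k - 504 = ((1/1055)k + 1467/222605)(1055k^2 - 1005k - 75560) + (-(33660/44521)k - 269280/44521)
  1055k^2 - 1005k - 75560 = (-(9393931/6732)k + 84100169/6732)(-(33660/44521)k - 269280/44521) + (0)
Last nonzero remainder: -(33660/44521)k - 269280/44521. Dividing through by -33660/44521 gives the monic gcd k + 8.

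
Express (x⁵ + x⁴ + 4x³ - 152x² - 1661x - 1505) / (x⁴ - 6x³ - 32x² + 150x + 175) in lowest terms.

Repeated division with remainder:
  x⁵ + x⁴ + 4x³ - 152x² - 1661x - 1505 = (x + 7)(x⁴ - 6x³ - 32x² + 150x + 175) + (78x³ - 78x² - 2886x - 2730)
  x⁴ - 6x³ - 32x² + 150x + 175 = ((1/78)x - 5/78)(78x³ - 78x² - 2886x - 2730) + (0)
Last nonzero remainder: 78x³ - 78x² - 2886x - 2730. Dividing through by 78 gives the monic gcd x³ - x² - 37x - 35.
Cancel x³ - x² - 37x - 35 from numerator and denominator to get the reduced form.

(x² + 2x + 43)/(x - 5)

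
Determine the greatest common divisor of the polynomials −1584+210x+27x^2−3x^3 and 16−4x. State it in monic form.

1

By polynomial division,
  −3x^3+27x^2+210x−1584 = ((3/4)x^2−(15/4)x−135/2)(−4x+16) + (−504)
  −4x+16 = ((1/126)x−2/63)(−504) + (0)
The last nonzero remainder is the constant −504, so the polynomials are coprime and gcd = 1.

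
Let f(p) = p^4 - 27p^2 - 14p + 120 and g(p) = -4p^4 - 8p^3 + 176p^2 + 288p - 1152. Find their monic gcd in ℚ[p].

p^2 + 2p - 8

By polynomial division,
  p^4 - 27p^2 - 14p + 120 = (-1/4)(-4p^4 - 8p^3 + 176p^2 + 288p - 1152) + (-2p^3 + 17p^2 + 58p - 168)
  -4p^4 - 8p^3 + 176p^2 + 288p - 1152 = (2p + 21)(-2p^3 + 17p^2 + 58p - 168) + (-297p^2 - 594p + 2376)
  -2p^3 + 17p^2 + 58p - 168 = ((2/297)p - 7/99)(-297p^2 - 594p + 2376) + (0)
Last nonzero remainder: -297p^2 - 594p + 2376. Dividing through by -297 gives the monic gcd p^2 + 2p - 8.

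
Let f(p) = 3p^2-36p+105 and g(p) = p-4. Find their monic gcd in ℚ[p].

Euclidean algorithm in ℚ[p]:
  3p^2-36p+105 = (3p-24)(p-4) + (9)
  p-4 = ((1/9)p-4/9)(9) + (0)
The last nonzero remainder is the constant 9, so the polynomials are coprime and gcd = 1.

1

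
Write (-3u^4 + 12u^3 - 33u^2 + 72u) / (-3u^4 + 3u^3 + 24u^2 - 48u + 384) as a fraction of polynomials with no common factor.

(u^2 - 3u)/(u^2 - 16)

Apply the Euclidean algorithm:
  -3u^4 + 12u^3 - 33u^2 + 72u = (-3u^4 + 3u^3 + 24u^2 - 48u + 384) + (9u^3 - 57u^2 + 120u - 384)
  -3u^4 + 3u^3 + 24u^2 - 48u + 384 = (-(1/3)u - 16/9)(9u^3 - 57u^2 + 120u - 384) + (-(112/3)u^2 + (112/3)u - 896/3)
  9u^3 - 57u^2 + 120u - 384 = (-(27/112)u + 9/7)(-(112/3)u^2 + (112/3)u - 896/3) + (0)
Last nonzero remainder: -(112/3)u^2 + (112/3)u - 896/3. Dividing through by -112/3 gives the monic gcd u^2 - u + 8.
Cancel u^2 - u + 8 from numerator and denominator to get the reduced form.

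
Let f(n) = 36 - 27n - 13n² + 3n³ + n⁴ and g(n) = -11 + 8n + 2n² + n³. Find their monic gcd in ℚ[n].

By polynomial division,
  n⁴ + 3n³ - 13n² - 27n + 36 = (n + 1)(n³ + 2n² + 8n - 11) + (-23n² - 24n + 47)
  n³ + 2n² + 8n - 11 = (-(1/23)n - 22/529)(-23n² - 24n + 47) + ((4785/529)n - 4785/529)
  -23n² - 24n + 47 = (-(12167/4785)n - 24863/4785)((4785/529)n - 4785/529) + (0)
Last nonzero remainder: (4785/529)n - 4785/529. Dividing through by 4785/529 gives the monic gcd n - 1.

-1 + n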